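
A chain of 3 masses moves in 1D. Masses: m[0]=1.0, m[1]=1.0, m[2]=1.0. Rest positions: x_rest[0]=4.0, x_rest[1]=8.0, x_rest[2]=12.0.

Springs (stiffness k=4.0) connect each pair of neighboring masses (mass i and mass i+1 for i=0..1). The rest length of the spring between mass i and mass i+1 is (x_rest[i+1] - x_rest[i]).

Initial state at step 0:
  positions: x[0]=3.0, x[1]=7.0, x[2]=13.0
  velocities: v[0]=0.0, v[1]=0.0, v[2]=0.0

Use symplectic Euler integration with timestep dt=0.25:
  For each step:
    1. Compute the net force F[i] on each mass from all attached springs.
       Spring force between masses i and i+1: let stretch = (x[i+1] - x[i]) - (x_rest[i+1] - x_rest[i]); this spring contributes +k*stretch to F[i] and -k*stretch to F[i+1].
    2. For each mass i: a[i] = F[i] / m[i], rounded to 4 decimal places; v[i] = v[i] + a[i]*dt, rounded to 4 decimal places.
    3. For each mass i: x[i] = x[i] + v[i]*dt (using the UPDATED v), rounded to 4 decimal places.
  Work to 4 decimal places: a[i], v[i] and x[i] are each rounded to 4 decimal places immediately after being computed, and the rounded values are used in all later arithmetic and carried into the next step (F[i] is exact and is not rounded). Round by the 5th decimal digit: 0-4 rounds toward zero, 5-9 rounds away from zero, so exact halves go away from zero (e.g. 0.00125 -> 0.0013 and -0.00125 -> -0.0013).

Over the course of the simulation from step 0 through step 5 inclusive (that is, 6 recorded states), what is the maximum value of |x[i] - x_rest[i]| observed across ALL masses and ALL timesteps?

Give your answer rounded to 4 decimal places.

Step 0: x=[3.0000 7.0000 13.0000] v=[0.0000 0.0000 0.0000]
Step 1: x=[3.0000 7.5000 12.5000] v=[0.0000 2.0000 -2.0000]
Step 2: x=[3.1250 8.1250 11.7500] v=[0.5000 2.5000 -3.0000]
Step 3: x=[3.5000 8.4063 11.0938] v=[1.5000 1.1250 -2.6250]
Step 4: x=[4.1016 8.1329 10.7657] v=[2.4063 -1.0938 -1.3125]
Step 5: x=[4.7110 7.5098 10.7794] v=[2.4376 -2.4923 0.0547]
Max displacement = 1.2343

Answer: 1.2343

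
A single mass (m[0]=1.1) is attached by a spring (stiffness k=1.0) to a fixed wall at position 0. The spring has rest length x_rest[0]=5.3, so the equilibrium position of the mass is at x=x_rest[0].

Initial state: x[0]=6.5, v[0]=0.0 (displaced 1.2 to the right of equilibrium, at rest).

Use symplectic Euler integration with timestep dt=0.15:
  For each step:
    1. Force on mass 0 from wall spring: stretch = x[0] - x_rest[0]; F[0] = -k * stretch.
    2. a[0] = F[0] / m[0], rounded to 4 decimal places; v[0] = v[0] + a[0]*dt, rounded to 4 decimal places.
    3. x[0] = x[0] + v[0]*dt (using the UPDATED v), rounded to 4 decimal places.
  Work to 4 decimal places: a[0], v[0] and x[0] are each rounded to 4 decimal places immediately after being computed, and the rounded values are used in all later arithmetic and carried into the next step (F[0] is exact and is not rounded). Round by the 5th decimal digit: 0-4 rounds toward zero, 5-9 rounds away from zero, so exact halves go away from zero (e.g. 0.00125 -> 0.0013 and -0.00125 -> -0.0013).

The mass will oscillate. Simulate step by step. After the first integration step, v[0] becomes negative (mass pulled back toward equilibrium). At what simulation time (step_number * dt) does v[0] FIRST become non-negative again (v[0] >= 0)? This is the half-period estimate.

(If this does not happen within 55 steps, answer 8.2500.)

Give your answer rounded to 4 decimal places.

Answer: 3.3000

Derivation:
Step 0: x=[6.5000] v=[0.0000]
Step 1: x=[6.4755] v=[-0.1636]
Step 2: x=[6.4269] v=[-0.3239]
Step 3: x=[6.3553] v=[-0.4776]
Step 4: x=[6.2621] v=[-0.6215]
Step 5: x=[6.1492] v=[-0.7527]
Step 6: x=[6.0189] v=[-0.8685]
Step 7: x=[5.8739] v=[-0.9665]
Step 8: x=[5.7172] v=[-1.0448]
Step 9: x=[5.5519] v=[-1.1017]
Step 10: x=[5.3815] v=[-1.1361]
Step 11: x=[5.2094] v=[-1.1472]
Step 12: x=[5.0392] v=[-1.1348]
Step 13: x=[4.8743] v=[-1.0992]
Step 14: x=[4.7181] v=[-1.0412]
Step 15: x=[4.5738] v=[-0.9619]
Step 16: x=[4.4444] v=[-0.8629]
Step 17: x=[4.3325] v=[-0.7462]
Step 18: x=[4.2404] v=[-0.6143]
Step 19: x=[4.1699] v=[-0.4698]
Step 20: x=[4.1225] v=[-0.3157]
Step 21: x=[4.0992] v=[-0.1551]
Step 22: x=[4.1005] v=[0.0086]
First v>=0 after going negative at step 22, time=3.3000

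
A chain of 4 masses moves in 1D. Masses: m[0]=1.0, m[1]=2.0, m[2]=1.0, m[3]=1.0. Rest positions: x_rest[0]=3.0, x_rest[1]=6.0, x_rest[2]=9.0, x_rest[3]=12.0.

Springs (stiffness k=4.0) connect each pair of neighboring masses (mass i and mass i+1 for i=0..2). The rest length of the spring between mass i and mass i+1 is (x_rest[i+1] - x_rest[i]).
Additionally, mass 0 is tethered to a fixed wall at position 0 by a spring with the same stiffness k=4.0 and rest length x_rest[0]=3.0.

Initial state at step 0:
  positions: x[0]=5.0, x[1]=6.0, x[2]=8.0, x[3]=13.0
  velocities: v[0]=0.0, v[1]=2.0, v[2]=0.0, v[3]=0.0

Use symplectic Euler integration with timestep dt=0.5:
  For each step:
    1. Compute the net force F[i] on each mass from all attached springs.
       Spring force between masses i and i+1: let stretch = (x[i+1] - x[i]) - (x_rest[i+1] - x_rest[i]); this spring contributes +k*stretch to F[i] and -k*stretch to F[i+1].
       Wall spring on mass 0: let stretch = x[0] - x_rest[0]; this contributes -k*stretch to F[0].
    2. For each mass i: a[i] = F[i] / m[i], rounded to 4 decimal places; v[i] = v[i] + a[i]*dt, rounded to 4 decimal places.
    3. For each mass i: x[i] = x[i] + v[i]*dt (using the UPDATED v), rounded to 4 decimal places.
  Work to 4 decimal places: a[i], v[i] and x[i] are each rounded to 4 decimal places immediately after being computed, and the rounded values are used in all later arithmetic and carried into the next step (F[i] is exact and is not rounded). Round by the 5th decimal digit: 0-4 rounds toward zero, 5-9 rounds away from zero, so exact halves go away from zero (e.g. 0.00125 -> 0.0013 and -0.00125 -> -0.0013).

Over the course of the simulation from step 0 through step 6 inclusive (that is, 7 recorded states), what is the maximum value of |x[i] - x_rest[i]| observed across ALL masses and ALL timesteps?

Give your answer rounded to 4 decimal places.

Answer: 3.5000

Derivation:
Step 0: x=[5.0000 6.0000 8.0000 13.0000] v=[0.0000 2.0000 0.0000 0.0000]
Step 1: x=[1.0000 7.5000 11.0000 11.0000] v=[-8.0000 3.0000 6.0000 -4.0000]
Step 2: x=[2.5000 7.5000 10.5000 12.0000] v=[3.0000 0.0000 -1.0000 2.0000]
Step 3: x=[6.5000 6.5000 8.5000 14.5000] v=[8.0000 -2.0000 -4.0000 5.0000]
Step 4: x=[4.0000 6.5000 10.5000 14.0000] v=[-5.0000 0.0000 4.0000 -1.0000]
Step 5: x=[0.0000 7.2500 12.0000 13.0000] v=[-8.0000 1.5000 3.0000 -2.0000]
Step 6: x=[3.2500 6.7500 9.7500 14.0000] v=[6.5000 -1.0000 -4.5000 2.0000]
Max displacement = 3.5000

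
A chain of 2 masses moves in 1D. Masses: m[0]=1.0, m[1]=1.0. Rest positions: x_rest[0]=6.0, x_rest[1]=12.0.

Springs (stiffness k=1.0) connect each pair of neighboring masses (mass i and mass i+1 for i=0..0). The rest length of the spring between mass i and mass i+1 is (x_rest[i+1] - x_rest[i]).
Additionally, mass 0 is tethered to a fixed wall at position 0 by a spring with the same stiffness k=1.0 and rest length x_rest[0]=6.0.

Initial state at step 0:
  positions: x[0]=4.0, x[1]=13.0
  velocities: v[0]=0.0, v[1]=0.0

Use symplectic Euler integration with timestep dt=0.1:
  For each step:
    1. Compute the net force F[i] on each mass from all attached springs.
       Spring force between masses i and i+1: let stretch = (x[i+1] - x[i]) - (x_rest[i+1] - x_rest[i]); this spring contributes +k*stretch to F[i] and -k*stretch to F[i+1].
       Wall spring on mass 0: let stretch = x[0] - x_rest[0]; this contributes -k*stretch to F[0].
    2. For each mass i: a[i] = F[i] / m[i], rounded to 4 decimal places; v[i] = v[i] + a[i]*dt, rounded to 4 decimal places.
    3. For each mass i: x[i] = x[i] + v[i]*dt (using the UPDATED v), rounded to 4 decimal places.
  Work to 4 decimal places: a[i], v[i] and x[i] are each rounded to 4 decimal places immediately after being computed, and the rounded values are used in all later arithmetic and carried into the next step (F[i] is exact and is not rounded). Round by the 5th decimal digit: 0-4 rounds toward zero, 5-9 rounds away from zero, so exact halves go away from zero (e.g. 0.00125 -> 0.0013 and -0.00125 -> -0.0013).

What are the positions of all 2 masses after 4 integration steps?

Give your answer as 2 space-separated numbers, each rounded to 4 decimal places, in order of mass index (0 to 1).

Answer: 4.4807 12.7119

Derivation:
Step 0: x=[4.0000 13.0000] v=[0.0000 0.0000]
Step 1: x=[4.0500 12.9700] v=[0.5000 -0.3000]
Step 2: x=[4.1487 12.9108] v=[0.9870 -0.5920]
Step 3: x=[4.2935 12.8240] v=[1.4483 -0.8682]
Step 4: x=[4.4807 12.7119] v=[1.8720 -1.1213]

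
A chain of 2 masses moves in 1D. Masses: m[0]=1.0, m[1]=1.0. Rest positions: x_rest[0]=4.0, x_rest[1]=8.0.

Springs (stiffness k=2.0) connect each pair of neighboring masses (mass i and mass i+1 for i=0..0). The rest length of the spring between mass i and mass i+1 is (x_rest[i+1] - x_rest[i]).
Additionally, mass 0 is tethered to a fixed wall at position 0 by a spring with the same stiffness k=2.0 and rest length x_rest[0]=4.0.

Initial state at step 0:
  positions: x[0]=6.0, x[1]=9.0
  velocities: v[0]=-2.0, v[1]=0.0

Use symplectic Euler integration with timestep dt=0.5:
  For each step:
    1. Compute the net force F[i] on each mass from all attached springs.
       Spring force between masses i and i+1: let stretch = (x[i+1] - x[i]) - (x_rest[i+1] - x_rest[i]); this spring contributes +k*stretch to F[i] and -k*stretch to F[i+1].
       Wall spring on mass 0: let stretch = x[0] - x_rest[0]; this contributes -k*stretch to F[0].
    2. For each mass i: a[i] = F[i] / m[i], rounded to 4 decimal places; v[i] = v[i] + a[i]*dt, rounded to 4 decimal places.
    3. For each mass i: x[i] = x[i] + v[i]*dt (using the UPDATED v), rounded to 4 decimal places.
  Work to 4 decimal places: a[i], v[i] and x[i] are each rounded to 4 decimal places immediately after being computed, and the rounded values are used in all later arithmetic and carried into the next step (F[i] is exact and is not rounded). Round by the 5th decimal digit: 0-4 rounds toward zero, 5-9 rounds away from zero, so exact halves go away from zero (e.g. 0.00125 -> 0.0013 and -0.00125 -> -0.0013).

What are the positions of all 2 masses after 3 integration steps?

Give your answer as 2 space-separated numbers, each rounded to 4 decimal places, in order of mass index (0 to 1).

Answer: 3.2500 7.1250

Derivation:
Step 0: x=[6.0000 9.0000] v=[-2.0000 0.0000]
Step 1: x=[3.5000 9.5000] v=[-5.0000 1.0000]
Step 2: x=[2.2500 9.0000] v=[-2.5000 -1.0000]
Step 3: x=[3.2500 7.1250] v=[2.0000 -3.7500]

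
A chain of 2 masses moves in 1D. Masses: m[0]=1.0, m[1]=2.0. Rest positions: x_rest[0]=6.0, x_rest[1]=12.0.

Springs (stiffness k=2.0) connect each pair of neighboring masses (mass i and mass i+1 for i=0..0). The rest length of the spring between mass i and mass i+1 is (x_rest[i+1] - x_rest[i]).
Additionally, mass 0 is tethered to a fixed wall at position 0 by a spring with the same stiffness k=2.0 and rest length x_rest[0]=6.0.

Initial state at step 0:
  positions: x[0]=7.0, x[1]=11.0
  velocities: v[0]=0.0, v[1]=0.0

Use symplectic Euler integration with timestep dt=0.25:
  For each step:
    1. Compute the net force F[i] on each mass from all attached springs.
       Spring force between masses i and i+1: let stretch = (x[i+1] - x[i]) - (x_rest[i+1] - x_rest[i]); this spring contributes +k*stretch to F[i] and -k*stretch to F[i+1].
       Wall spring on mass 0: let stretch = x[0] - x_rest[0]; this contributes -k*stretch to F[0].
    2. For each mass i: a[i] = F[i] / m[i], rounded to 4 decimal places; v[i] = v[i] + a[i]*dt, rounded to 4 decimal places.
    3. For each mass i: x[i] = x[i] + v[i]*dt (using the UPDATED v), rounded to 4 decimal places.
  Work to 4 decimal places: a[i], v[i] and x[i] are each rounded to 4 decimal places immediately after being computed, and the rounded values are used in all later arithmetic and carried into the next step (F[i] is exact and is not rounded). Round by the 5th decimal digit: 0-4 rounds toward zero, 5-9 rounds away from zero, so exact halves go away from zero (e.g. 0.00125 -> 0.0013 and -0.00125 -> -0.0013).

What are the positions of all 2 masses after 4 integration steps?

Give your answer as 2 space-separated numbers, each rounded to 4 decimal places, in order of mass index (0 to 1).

Step 0: x=[7.0000 11.0000] v=[0.0000 0.0000]
Step 1: x=[6.6250 11.1250] v=[-1.5000 0.5000]
Step 2: x=[5.9844 11.3438] v=[-2.5625 0.8750]
Step 3: x=[5.2657 11.6026] v=[-2.8750 1.0352]
Step 4: x=[4.6809 11.8404] v=[-2.3394 0.9510]

Answer: 4.6809 11.8404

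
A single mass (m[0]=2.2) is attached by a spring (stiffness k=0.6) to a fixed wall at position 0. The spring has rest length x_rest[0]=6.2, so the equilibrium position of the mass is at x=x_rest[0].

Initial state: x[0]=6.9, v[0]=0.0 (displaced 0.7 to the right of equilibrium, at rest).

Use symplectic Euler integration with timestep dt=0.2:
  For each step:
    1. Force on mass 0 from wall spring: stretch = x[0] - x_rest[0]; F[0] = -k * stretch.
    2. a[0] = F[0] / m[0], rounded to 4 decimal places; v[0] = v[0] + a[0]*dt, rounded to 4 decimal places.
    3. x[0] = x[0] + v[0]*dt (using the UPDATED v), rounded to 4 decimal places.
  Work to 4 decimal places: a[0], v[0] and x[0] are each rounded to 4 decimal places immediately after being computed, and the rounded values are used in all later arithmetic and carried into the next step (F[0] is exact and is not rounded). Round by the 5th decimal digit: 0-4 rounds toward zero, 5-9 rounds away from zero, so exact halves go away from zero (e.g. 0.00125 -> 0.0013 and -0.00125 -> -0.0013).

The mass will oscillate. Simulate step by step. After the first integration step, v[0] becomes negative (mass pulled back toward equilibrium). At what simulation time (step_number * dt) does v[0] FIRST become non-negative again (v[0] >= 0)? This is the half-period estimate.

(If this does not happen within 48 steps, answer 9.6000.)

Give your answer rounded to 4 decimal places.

Step 0: x=[6.9000] v=[0.0000]
Step 1: x=[6.8924] v=[-0.0382]
Step 2: x=[6.8772] v=[-0.0760]
Step 3: x=[6.8546] v=[-0.1129]
Step 4: x=[6.8249] v=[-0.1486]
Step 5: x=[6.7884] v=[-0.1827]
Step 6: x=[6.7454] v=[-0.2148]
Step 7: x=[6.6965] v=[-0.2445]
Step 8: x=[6.6422] v=[-0.2716]
Step 9: x=[6.5831] v=[-0.2957]
Step 10: x=[6.5198] v=[-0.3166]
Step 11: x=[6.4530] v=[-0.3340]
Step 12: x=[6.3834] v=[-0.3478]
Step 13: x=[6.3118] v=[-0.3578]
Step 14: x=[6.2390] v=[-0.3639]
Step 15: x=[6.1658] v=[-0.3660]
Step 16: x=[6.0930] v=[-0.3641]
Step 17: x=[6.0213] v=[-0.3583]
Step 18: x=[5.9516] v=[-0.3486]
Step 19: x=[5.8846] v=[-0.3351]
Step 20: x=[5.8210] v=[-0.3179]
Step 21: x=[5.7616] v=[-0.2972]
Step 22: x=[5.7069] v=[-0.2733]
Step 23: x=[5.6576] v=[-0.2464]
Step 24: x=[5.6142] v=[-0.2168]
Step 25: x=[5.5772] v=[-0.1848]
Step 26: x=[5.5470] v=[-0.1508]
Step 27: x=[5.5240] v=[-0.1152]
Step 28: x=[5.5083] v=[-0.0783]
Step 29: x=[5.5002] v=[-0.0406]
Step 30: x=[5.4997] v=[-0.0024]
Step 31: x=[5.5069] v=[0.0358]
First v>=0 after going negative at step 31, time=6.2000

Answer: 6.2000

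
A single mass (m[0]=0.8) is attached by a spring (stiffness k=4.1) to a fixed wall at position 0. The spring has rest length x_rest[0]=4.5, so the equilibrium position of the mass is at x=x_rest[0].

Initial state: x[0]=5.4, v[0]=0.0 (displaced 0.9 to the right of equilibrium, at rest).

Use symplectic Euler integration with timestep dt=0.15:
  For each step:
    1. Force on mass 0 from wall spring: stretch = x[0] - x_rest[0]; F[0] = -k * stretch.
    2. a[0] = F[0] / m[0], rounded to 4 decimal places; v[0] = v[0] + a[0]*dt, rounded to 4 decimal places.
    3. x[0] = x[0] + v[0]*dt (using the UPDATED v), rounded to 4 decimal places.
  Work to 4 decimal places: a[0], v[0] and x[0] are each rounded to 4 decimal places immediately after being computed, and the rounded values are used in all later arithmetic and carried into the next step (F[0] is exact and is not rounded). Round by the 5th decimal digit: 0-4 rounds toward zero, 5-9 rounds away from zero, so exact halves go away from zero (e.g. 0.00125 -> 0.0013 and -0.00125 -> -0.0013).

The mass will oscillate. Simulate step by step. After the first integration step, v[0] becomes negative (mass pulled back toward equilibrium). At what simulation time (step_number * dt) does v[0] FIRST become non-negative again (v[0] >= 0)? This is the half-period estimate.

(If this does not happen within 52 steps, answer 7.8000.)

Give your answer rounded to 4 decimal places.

Answer: 1.5000

Derivation:
Step 0: x=[5.4000] v=[0.0000]
Step 1: x=[5.2962] v=[-0.6919]
Step 2: x=[5.1006] v=[-1.3040]
Step 3: x=[4.8357] v=[-1.7657]
Step 4: x=[4.5321] v=[-2.0238]
Step 5: x=[4.2248] v=[-2.0485]
Step 6: x=[3.9493] v=[-1.8369]
Step 7: x=[3.7373] v=[-1.4136]
Step 8: x=[3.6132] v=[-0.8273]
Step 9: x=[3.5914] v=[-0.1456]
Step 10: x=[3.6743] v=[0.5529]
First v>=0 after going negative at step 10, time=1.5000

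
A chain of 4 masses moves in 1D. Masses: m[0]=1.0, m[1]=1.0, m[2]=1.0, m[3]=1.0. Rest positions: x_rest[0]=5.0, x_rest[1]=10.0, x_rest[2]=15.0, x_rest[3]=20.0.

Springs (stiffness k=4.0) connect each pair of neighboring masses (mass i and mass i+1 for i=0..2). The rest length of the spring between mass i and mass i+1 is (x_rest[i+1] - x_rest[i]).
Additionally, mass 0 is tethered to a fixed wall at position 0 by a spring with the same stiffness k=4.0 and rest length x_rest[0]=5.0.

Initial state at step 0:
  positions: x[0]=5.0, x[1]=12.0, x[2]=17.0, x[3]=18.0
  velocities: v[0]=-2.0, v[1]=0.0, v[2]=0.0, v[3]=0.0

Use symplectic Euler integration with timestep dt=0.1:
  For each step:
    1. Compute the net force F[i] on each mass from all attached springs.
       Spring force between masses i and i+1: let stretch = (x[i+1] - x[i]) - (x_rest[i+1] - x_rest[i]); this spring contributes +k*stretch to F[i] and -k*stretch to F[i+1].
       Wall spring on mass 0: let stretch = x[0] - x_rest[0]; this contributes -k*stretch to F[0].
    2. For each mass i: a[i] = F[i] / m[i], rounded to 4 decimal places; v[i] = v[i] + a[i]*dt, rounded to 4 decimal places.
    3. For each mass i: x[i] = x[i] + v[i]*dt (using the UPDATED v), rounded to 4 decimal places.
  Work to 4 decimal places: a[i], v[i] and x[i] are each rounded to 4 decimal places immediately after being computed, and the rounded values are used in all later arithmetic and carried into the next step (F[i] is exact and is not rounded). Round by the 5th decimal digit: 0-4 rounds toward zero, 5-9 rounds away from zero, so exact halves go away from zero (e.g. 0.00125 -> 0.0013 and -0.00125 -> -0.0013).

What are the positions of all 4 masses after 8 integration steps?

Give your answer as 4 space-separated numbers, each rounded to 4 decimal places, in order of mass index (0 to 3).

Answer: 5.6393 9.3753 13.8562 21.5482

Derivation:
Step 0: x=[5.0000 12.0000 17.0000 18.0000] v=[-2.0000 0.0000 0.0000 0.0000]
Step 1: x=[4.8800 11.9200 16.8400 18.1600] v=[-1.2000 -0.8000 -1.6000 1.6000]
Step 2: x=[4.8464 11.7552 16.5360 18.4672] v=[-0.3360 -1.6480 -3.0400 3.0720]
Step 3: x=[4.8953 11.5053 16.1180 18.8972] v=[0.4890 -2.4992 -4.1798 4.2995]
Step 4: x=[5.0128 11.1755 15.6267 19.4160] v=[1.1749 -3.2981 -4.9132 5.1878]
Step 5: x=[5.1763 10.7772 15.1089 19.9832] v=[1.6349 -3.9827 -5.1780 5.6721]
Step 6: x=[5.3568 10.3282 14.6128 20.5554] v=[1.8047 -4.4904 -4.9610 5.7224]
Step 7: x=[5.5219 9.8517 14.1830 21.0899] v=[1.6505 -4.7651 -4.2978 5.3454]
Step 8: x=[5.6393 9.3753 13.8562 21.5482] v=[1.1737 -4.7645 -3.2676 4.5826]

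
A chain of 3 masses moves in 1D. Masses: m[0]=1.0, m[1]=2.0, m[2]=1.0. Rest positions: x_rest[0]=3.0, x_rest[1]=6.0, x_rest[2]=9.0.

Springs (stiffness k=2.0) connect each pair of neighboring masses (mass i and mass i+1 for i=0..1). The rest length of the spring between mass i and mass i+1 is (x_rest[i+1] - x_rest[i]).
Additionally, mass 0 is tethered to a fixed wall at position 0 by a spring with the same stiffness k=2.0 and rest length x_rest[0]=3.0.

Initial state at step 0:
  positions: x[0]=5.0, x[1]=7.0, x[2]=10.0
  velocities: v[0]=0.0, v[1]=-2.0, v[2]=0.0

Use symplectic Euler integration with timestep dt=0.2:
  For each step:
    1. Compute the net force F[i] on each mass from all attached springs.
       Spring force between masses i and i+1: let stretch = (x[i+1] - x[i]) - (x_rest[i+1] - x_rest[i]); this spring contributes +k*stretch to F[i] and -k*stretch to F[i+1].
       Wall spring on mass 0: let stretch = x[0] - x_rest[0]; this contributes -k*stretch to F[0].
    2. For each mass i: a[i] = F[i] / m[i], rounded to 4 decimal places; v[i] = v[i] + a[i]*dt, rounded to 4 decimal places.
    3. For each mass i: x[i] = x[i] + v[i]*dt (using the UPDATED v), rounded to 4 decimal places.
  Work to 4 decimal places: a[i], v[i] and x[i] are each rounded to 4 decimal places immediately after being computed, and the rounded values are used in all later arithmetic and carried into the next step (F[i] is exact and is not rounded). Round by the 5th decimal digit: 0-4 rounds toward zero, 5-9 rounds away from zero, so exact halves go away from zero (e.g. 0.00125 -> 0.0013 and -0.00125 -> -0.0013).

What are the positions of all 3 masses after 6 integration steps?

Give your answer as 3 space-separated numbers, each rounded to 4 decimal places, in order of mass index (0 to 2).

Answer: 1.5436 5.6203 9.2690

Derivation:
Step 0: x=[5.0000 7.0000 10.0000] v=[0.0000 -2.0000 0.0000]
Step 1: x=[4.7600 6.6400 10.0000] v=[-1.2000 -1.8000 0.0000]
Step 2: x=[4.2896 6.3392 9.9712] v=[-2.3520 -1.5040 -0.1440]
Step 3: x=[3.6400 6.1017 9.8918] v=[-3.2480 -1.1875 -0.3968]
Step 4: x=[2.8961 5.9173 9.7492] v=[-3.7193 -0.9218 -0.7128]
Step 5: x=[2.1622 5.7654 9.5401] v=[-3.6693 -0.7597 -1.0456]
Step 6: x=[1.5436 5.6203 9.2690] v=[-3.0929 -0.7254 -1.3555]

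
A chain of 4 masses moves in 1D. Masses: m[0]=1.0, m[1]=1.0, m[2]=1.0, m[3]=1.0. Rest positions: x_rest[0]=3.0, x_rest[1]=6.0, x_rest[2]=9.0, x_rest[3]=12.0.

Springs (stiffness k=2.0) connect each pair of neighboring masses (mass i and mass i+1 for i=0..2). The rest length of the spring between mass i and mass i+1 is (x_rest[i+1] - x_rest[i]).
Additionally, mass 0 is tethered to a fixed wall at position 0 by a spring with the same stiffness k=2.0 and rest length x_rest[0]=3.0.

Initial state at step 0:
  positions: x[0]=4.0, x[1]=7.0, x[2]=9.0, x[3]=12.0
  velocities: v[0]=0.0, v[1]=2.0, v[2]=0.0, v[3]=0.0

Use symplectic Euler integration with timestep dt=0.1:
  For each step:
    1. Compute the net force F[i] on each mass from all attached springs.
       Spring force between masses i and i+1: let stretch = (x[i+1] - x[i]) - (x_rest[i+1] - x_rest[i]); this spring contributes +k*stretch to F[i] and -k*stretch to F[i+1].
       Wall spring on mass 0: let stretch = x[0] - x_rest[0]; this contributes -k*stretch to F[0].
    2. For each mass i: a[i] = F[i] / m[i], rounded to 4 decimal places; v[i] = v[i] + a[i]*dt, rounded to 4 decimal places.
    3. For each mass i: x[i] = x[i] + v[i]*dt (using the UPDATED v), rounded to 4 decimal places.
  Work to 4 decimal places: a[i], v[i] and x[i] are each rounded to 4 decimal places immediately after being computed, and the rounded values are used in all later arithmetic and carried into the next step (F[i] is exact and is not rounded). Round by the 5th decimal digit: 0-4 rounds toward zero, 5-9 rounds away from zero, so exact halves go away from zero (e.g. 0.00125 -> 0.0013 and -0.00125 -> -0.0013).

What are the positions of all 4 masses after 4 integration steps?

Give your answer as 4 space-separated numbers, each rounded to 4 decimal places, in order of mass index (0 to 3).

Answer: 3.8441 7.5345 9.2207 12.0063

Derivation:
Step 0: x=[4.0000 7.0000 9.0000 12.0000] v=[0.0000 2.0000 0.0000 0.0000]
Step 1: x=[3.9800 7.1800 9.0200 12.0000] v=[-0.2000 1.8000 0.2000 0.0000]
Step 2: x=[3.9444 7.3328 9.0628 12.0004] v=[-0.3560 1.5280 0.4280 0.0040]
Step 3: x=[3.8977 7.4524 9.1298 12.0021] v=[-0.4672 1.1963 0.6695 0.0165]
Step 4: x=[3.8441 7.5345 9.2207 12.0063] v=[-0.5358 0.8208 0.9085 0.0420]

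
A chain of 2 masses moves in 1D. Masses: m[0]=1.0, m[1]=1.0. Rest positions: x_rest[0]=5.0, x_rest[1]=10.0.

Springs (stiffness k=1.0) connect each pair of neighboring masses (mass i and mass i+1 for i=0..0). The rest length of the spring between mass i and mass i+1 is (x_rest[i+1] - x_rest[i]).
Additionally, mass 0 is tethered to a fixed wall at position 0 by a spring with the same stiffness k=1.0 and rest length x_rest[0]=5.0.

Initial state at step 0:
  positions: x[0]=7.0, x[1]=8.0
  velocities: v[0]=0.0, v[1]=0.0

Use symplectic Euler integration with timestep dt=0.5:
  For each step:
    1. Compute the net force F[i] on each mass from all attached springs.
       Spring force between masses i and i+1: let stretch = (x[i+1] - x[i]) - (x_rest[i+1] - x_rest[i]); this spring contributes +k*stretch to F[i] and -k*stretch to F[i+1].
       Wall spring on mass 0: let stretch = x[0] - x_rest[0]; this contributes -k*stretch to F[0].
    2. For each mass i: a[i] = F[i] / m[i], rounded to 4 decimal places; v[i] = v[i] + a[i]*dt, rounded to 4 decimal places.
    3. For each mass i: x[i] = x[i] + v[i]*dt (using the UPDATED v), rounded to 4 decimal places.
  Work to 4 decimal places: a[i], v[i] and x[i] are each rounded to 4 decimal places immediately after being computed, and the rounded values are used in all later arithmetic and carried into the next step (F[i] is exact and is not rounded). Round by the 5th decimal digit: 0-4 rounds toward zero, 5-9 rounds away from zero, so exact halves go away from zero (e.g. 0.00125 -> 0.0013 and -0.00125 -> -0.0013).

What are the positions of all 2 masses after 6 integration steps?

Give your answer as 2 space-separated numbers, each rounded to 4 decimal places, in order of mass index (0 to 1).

Step 0: x=[7.0000 8.0000] v=[0.0000 0.0000]
Step 1: x=[5.5000 9.0000] v=[-3.0000 2.0000]
Step 2: x=[3.5000 10.3750] v=[-4.0000 2.7500]
Step 3: x=[2.3438 11.2813] v=[-2.3125 1.8125]
Step 4: x=[2.8360 11.2032] v=[0.9844 -0.1563]
Step 5: x=[4.7110 10.2833] v=[3.7500 -1.8399]
Step 6: x=[6.8014 9.2203] v=[4.1807 -2.1261]

Answer: 6.8014 9.2203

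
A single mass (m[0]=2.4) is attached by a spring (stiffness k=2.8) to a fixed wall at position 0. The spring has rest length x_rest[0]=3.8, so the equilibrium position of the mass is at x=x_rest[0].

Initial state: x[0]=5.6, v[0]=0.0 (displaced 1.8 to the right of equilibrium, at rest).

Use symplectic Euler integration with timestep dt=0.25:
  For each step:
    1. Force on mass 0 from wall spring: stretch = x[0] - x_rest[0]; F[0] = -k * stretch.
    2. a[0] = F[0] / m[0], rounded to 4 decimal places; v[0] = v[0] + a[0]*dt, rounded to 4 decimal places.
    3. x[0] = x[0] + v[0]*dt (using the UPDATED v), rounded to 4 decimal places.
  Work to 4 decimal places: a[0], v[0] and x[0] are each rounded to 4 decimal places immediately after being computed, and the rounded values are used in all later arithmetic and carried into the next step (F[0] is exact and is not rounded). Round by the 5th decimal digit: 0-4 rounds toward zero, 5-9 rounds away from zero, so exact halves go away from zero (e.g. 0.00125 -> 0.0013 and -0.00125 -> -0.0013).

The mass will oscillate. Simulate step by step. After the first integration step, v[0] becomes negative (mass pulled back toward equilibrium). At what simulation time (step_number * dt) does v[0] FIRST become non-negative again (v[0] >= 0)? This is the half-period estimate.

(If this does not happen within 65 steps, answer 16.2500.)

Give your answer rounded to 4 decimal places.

Step 0: x=[5.6000] v=[0.0000]
Step 1: x=[5.4688] v=[-0.5250]
Step 2: x=[5.2159] v=[-1.0117]
Step 3: x=[4.8597] v=[-1.4247]
Step 4: x=[4.4263] v=[-1.7338]
Step 5: x=[3.9472] v=[-1.9165]
Step 6: x=[3.4574] v=[-1.9594]
Step 7: x=[2.9925] v=[-1.8595]
Step 8: x=[2.5865] v=[-1.6240]
Step 9: x=[2.2690] v=[-1.2701]
Step 10: x=[2.0631] v=[-0.8236]
Step 11: x=[1.9839] v=[-0.3170]
Step 12: x=[2.0371] v=[0.2127]
First v>=0 after going negative at step 12, time=3.0000

Answer: 3.0000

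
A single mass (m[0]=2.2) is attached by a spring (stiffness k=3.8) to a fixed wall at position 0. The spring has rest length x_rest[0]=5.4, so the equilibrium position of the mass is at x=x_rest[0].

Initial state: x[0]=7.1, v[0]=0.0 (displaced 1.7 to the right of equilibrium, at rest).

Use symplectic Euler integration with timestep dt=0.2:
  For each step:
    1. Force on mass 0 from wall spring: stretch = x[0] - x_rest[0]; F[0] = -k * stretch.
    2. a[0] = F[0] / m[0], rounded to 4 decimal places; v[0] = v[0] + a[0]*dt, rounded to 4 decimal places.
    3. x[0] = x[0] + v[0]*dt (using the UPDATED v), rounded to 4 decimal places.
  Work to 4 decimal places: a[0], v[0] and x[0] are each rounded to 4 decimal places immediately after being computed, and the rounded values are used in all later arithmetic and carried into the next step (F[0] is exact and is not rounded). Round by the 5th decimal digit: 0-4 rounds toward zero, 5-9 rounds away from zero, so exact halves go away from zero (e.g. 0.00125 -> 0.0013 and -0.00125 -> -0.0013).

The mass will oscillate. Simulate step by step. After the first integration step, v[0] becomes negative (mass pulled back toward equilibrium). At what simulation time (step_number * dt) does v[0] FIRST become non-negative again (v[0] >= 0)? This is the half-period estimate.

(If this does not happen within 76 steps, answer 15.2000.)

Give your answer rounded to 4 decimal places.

Answer: 2.4000

Derivation:
Step 0: x=[7.1000] v=[0.0000]
Step 1: x=[6.9825] v=[-0.5873]
Step 2: x=[6.7557] v=[-1.1340]
Step 3: x=[6.4352] v=[-1.6023]
Step 4: x=[6.0432] v=[-1.9599]
Step 5: x=[5.6068] v=[-2.1821]
Step 6: x=[5.1561] v=[-2.2535]
Step 7: x=[4.7223] v=[-2.1692]
Step 8: x=[4.3353] v=[-1.9351]
Step 9: x=[4.0218] v=[-1.5673]
Step 10: x=[3.8036] v=[-1.0912]
Step 11: x=[3.6957] v=[-0.5397]
Step 12: x=[3.7055] v=[0.0491]
First v>=0 after going negative at step 12, time=2.4000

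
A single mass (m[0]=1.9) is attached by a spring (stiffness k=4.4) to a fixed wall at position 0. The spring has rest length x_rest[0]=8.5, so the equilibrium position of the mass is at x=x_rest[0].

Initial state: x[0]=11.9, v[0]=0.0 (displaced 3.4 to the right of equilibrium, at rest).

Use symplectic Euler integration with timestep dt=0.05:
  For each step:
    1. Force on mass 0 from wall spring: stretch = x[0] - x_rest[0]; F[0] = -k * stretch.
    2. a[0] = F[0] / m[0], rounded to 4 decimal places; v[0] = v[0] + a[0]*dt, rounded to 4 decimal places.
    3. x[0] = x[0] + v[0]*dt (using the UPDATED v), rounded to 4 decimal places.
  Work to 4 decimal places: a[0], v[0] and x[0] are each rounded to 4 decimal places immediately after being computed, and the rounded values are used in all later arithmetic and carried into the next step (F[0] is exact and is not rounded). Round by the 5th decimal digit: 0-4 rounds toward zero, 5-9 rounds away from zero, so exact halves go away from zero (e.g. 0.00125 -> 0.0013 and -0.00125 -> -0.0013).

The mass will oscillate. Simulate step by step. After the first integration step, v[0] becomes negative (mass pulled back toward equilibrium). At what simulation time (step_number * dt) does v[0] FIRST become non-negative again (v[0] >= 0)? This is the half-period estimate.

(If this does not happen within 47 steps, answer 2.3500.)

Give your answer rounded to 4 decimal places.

Answer: 2.1000

Derivation:
Step 0: x=[11.9000] v=[0.0000]
Step 1: x=[11.8803] v=[-0.3937]
Step 2: x=[11.8410] v=[-0.7851]
Step 3: x=[11.7824] v=[-1.1720]
Step 4: x=[11.7048] v=[-1.5521]
Step 5: x=[11.6086] v=[-1.9232]
Step 6: x=[11.4944] v=[-2.2831]
Step 7: x=[11.3629] v=[-2.6298]
Step 8: x=[11.2148] v=[-2.9613]
Step 9: x=[11.0510] v=[-3.2756]
Step 10: x=[10.8725] v=[-3.5710]
Step 11: x=[10.6802] v=[-3.8457]
Step 12: x=[10.4753] v=[-4.0981]
Step 13: x=[10.2590] v=[-4.3268]
Step 14: x=[10.0325] v=[-4.5305]
Step 15: x=[9.7971] v=[-4.7079]
Step 16: x=[9.5542] v=[-4.8581]
Step 17: x=[9.3052] v=[-4.9802]
Step 18: x=[9.0515] v=[-5.0734]
Step 19: x=[8.7946] v=[-5.1373]
Step 20: x=[8.5360] v=[-5.1714]
Step 21: x=[8.2772] v=[-5.1756]
Step 22: x=[8.0197] v=[-5.1498]
Step 23: x=[7.7650] v=[-5.0942]
Step 24: x=[7.5145] v=[-5.0091]
Step 25: x=[7.2698] v=[-4.8950]
Step 26: x=[7.0322] v=[-4.7526]
Step 27: x=[6.8031] v=[-4.5826]
Step 28: x=[6.5838] v=[-4.3861]
Step 29: x=[6.3756] v=[-4.1642]
Step 30: x=[6.1797] v=[-3.9182]
Step 31: x=[5.9972] v=[-3.6495]
Step 32: x=[5.8292] v=[-3.3597]
Step 33: x=[5.6767] v=[-3.0505]
Step 34: x=[5.5405] v=[-2.7236]
Step 35: x=[5.4215] v=[-2.3809]
Step 36: x=[5.3203] v=[-2.0244]
Step 37: x=[5.2375] v=[-1.6562]
Step 38: x=[5.1736] v=[-1.2784]
Step 39: x=[5.1289] v=[-0.8932]
Step 40: x=[5.1038] v=[-0.5029]
Step 41: x=[5.0983] v=[-0.1097]
Step 42: x=[5.1125] v=[0.2842]
First v>=0 after going negative at step 42, time=2.1000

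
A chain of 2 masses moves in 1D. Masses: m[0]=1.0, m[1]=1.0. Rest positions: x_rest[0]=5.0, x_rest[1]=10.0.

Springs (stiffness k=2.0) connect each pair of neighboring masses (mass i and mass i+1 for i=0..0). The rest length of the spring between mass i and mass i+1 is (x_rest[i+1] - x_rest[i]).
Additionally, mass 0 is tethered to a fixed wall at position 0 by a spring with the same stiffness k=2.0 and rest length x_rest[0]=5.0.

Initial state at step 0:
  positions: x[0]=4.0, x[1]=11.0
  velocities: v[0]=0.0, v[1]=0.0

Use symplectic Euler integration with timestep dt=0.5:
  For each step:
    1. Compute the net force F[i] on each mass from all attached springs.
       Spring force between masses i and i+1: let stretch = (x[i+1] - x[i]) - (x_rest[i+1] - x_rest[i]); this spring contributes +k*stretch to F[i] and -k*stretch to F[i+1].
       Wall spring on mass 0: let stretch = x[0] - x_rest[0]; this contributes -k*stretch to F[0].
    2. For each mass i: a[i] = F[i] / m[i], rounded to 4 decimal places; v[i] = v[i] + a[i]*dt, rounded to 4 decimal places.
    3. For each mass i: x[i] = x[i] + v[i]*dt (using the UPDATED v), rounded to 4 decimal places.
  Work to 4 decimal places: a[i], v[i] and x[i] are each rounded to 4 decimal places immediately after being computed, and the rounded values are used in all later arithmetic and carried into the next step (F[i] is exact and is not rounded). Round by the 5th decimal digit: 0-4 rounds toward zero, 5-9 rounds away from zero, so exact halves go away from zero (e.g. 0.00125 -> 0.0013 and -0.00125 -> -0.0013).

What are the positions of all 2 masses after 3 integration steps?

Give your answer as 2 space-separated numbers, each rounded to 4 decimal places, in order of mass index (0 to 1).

Step 0: x=[4.0000 11.0000] v=[0.0000 0.0000]
Step 1: x=[5.5000 10.0000] v=[3.0000 -2.0000]
Step 2: x=[6.5000 9.2500] v=[2.0000 -1.5000]
Step 3: x=[5.6250 9.6250] v=[-1.7500 0.7500]

Answer: 5.6250 9.6250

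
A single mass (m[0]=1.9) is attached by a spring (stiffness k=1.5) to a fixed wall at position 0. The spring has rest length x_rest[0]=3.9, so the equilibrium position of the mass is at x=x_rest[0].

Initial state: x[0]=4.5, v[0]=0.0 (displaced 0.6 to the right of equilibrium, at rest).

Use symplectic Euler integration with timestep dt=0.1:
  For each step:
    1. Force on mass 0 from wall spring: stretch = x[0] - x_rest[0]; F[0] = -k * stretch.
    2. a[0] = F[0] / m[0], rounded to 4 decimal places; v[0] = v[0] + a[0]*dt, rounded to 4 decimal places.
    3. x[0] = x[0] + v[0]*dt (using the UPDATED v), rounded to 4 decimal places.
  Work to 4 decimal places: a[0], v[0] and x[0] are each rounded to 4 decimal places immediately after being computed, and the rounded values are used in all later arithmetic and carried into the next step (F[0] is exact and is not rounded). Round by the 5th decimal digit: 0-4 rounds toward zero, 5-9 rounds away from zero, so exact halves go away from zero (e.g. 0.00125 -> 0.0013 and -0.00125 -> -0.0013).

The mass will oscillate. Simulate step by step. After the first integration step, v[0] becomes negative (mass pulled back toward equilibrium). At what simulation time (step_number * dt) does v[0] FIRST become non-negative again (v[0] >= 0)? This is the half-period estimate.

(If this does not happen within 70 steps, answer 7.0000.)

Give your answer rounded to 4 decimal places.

Step 0: x=[4.5000] v=[0.0000]
Step 1: x=[4.4953] v=[-0.0474]
Step 2: x=[4.4859] v=[-0.0944]
Step 3: x=[4.4718] v=[-0.1407]
Step 4: x=[4.4532] v=[-0.1858]
Step 5: x=[4.4303] v=[-0.2295]
Step 6: x=[4.4032] v=[-0.2714]
Step 7: x=[4.3721] v=[-0.3111]
Step 8: x=[4.3373] v=[-0.3484]
Step 9: x=[4.2990] v=[-0.3829]
Step 10: x=[4.2576] v=[-0.4144]
Step 11: x=[4.2133] v=[-0.4426]
Step 12: x=[4.1666] v=[-0.4673]
Step 13: x=[4.1178] v=[-0.4884]
Step 14: x=[4.0672] v=[-0.5056]
Step 15: x=[4.0153] v=[-0.5188]
Step 16: x=[3.9625] v=[-0.5279]
Step 17: x=[3.9092] v=[-0.5328]
Step 18: x=[3.8559] v=[-0.5335]
Step 19: x=[3.8029] v=[-0.5300]
Step 20: x=[3.7507] v=[-0.5223]
Step 21: x=[3.6997] v=[-0.5105]
Step 22: x=[3.6502] v=[-0.4947]
Step 23: x=[3.6027] v=[-0.4750]
Step 24: x=[3.5576] v=[-0.4515]
Step 25: x=[3.5152] v=[-0.4245]
Step 26: x=[3.4758] v=[-0.3941]
Step 27: x=[3.4397] v=[-0.3606]
Step 28: x=[3.4073] v=[-0.3243]
Step 29: x=[3.3788] v=[-0.2854]
Step 30: x=[3.3544] v=[-0.2443]
Step 31: x=[3.3343] v=[-0.2012]
Step 32: x=[3.3187] v=[-0.1565]
Step 33: x=[3.3076] v=[-0.1106]
Step 34: x=[3.3012] v=[-0.0638]
Step 35: x=[3.2996] v=[-0.0165]
Step 36: x=[3.3027] v=[0.0309]
First v>=0 after going negative at step 36, time=3.6000

Answer: 3.6000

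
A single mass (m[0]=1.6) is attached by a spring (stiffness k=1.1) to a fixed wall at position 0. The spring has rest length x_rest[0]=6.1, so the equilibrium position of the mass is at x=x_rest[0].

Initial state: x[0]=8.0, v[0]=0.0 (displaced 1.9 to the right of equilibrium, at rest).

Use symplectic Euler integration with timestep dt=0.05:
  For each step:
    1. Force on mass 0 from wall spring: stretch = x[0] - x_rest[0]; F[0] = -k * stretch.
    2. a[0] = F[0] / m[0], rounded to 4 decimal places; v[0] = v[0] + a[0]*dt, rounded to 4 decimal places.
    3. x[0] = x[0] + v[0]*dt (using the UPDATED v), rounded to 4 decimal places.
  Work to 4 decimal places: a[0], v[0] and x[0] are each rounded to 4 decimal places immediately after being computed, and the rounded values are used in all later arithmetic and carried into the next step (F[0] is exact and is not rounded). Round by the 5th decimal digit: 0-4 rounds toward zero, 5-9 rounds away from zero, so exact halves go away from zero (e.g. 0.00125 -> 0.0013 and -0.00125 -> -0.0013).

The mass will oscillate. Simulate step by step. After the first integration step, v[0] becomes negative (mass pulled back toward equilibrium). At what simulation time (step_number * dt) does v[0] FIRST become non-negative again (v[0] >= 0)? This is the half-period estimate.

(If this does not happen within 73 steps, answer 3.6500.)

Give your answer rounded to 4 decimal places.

Answer: 3.6500

Derivation:
Step 0: x=[8.0000] v=[0.0000]
Step 1: x=[7.9967] v=[-0.0653]
Step 2: x=[7.9902] v=[-0.1305]
Step 3: x=[7.9804] v=[-0.1955]
Step 4: x=[7.9674] v=[-0.2601]
Step 5: x=[7.9512] v=[-0.3243]
Step 6: x=[7.9318] v=[-0.3879]
Step 7: x=[7.9093] v=[-0.4509]
Step 8: x=[7.8836] v=[-0.5131]
Step 9: x=[7.8549] v=[-0.5744]
Step 10: x=[7.8232] v=[-0.6347]
Step 11: x=[7.7885] v=[-0.6939]
Step 12: x=[7.7509] v=[-0.7519]
Step 13: x=[7.7105] v=[-0.8087]
Step 14: x=[7.6673] v=[-0.8641]
Step 15: x=[7.6214] v=[-0.9180]
Step 16: x=[7.5729] v=[-0.9703]
Step 17: x=[7.5219] v=[-1.0209]
Step 18: x=[7.4684] v=[-1.0698]
Step 19: x=[7.4126] v=[-1.1168]
Step 20: x=[7.3545] v=[-1.1619]
Step 21: x=[7.2943] v=[-1.2050]
Step 22: x=[7.2320] v=[-1.2461]
Step 23: x=[7.1678] v=[-1.2850]
Step 24: x=[7.1017] v=[-1.3217]
Step 25: x=[7.0339] v=[-1.3561]
Step 26: x=[6.9645] v=[-1.3882]
Step 27: x=[6.8936] v=[-1.4179]
Step 28: x=[6.8213] v=[-1.4452]
Step 29: x=[6.7478] v=[-1.4700]
Step 30: x=[6.6732] v=[-1.4923]
Step 31: x=[6.5976] v=[-1.5120]
Step 32: x=[6.5211] v=[-1.5291]
Step 33: x=[6.4439] v=[-1.5436]
Step 34: x=[6.3661] v=[-1.5554]
Step 35: x=[6.2879] v=[-1.5645]
Step 36: x=[6.2094] v=[-1.5710]
Step 37: x=[6.1307] v=[-1.5748]
Step 38: x=[6.0519] v=[-1.5759]
Step 39: x=[5.9732] v=[-1.5742]
Step 40: x=[5.8947] v=[-1.5698]
Step 41: x=[5.8166] v=[-1.5627]
Step 42: x=[5.7390] v=[-1.5530]
Step 43: x=[5.6620] v=[-1.5406]
Step 44: x=[5.5857] v=[-1.5255]
Step 45: x=[5.5103] v=[-1.5078]
Step 46: x=[5.4359] v=[-1.4875]
Step 47: x=[5.3627] v=[-1.4647]
Step 48: x=[5.2907] v=[-1.4394]
Step 49: x=[5.2201] v=[-1.4116]
Step 50: x=[5.1510] v=[-1.3814]
Step 51: x=[5.0836] v=[-1.3488]
Step 52: x=[5.0179] v=[-1.3139]
Step 53: x=[4.9541] v=[-1.2767]
Step 54: x=[4.8922] v=[-1.2373]
Step 55: x=[4.8324] v=[-1.1958]
Step 56: x=[4.7748] v=[-1.1522]
Step 57: x=[4.7195] v=[-1.1066]
Step 58: x=[4.6665] v=[-1.0591]
Step 59: x=[4.6160] v=[-1.0098]
Step 60: x=[4.5681] v=[-0.9588]
Step 61: x=[4.5228] v=[-0.9061]
Step 62: x=[4.4802] v=[-0.8519]
Step 63: x=[4.4404] v=[-0.7962]
Step 64: x=[4.4034] v=[-0.7392]
Step 65: x=[4.3694] v=[-0.6809]
Step 66: x=[4.3383] v=[-0.6214]
Step 67: x=[4.3103] v=[-0.5608]
Step 68: x=[4.2853] v=[-0.4993]
Step 69: x=[4.2635] v=[-0.4369]
Step 70: x=[4.2448] v=[-0.3738]
Step 71: x=[4.2293] v=[-0.3100]
Step 72: x=[4.2170] v=[-0.2457]
Step 73: x=[4.2080] v=[-0.1810]
v[0] did not become non-negative within 73 steps; using fallback time=3.6500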